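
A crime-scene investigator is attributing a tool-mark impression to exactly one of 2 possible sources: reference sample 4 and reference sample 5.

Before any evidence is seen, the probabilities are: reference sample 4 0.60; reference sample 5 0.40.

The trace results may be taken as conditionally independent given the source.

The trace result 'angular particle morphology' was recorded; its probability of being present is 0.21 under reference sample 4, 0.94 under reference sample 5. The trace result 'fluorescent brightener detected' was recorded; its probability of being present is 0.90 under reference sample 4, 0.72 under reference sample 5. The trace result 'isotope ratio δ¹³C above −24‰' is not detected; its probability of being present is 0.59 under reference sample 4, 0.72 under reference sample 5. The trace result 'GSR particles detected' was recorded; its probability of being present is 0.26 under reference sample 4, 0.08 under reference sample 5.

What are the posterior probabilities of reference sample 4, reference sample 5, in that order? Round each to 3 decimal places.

0.666, 0.334

Multiply each prior by the joint likelihood of the trace result pattern (using 1 − P(present | H) for each absent trace result):
  reference sample 4: 0.60 × 0.21 × 0.90 × (1 − 0.59) × 0.26 = 0.012088
  reference sample 5: 0.40 × 0.94 × 0.72 × (1 − 0.72) × 0.08 = 0.0060641
Marginal likelihood of the evidence = 0.018153.
P(reference sample 4 | evidence) = 0.012088 / 0.018153 ≈ 0.666
P(reference sample 5 | evidence) = 0.0060641 / 0.018153 ≈ 0.334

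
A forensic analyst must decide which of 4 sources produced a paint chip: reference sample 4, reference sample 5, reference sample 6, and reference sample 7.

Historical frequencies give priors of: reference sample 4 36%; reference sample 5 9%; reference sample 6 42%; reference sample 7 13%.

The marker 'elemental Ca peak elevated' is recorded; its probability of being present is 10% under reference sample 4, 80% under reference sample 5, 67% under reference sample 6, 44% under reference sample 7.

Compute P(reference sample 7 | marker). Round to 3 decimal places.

For each hypothesis, the unnormalized posterior weight is prior × likelihood:
  reference sample 4: 0.36 × 0.10 = 0.036
  reference sample 5: 0.09 × 0.80 = 0.072
  reference sample 6: 0.42 × 0.67 = 0.2814
  reference sample 7: 0.13 × 0.44 = 0.0572
Marginal likelihood of the evidence = 0.4466.
P(reference sample 7 | evidence) = 0.0572 / 0.4466 ≈ 0.128.

0.128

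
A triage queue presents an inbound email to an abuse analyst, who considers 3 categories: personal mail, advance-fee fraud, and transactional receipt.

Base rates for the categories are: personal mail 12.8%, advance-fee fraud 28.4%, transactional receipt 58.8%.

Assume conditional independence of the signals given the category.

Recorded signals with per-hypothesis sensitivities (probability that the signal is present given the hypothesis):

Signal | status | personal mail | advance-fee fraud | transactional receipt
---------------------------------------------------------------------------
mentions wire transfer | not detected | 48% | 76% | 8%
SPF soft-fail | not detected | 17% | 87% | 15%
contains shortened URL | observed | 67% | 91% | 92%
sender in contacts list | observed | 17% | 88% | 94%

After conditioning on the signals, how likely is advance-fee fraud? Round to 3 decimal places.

For each hypothesis, the unnormalized posterior weight is prior × product of the signal likelihoods (using 1 − P(present | H) for each absent signal):
  personal mail: 0.128 × (1 − 0.48) × (1 − 0.17) × 0.67 × 0.17 = 0.0062924
  advance-fee fraud: 0.284 × (1 − 0.76) × (1 − 0.87) × 0.91 × 0.88 = 0.0070957
  transactional receipt: 0.588 × (1 − 0.08) × (1 − 0.15) × 0.92 × 0.94 = 0.39765
Marginal likelihood of the evidence = 0.41104.
P(advance-fee fraud | evidence) = 0.0070957 / 0.41104 ≈ 0.017.

0.017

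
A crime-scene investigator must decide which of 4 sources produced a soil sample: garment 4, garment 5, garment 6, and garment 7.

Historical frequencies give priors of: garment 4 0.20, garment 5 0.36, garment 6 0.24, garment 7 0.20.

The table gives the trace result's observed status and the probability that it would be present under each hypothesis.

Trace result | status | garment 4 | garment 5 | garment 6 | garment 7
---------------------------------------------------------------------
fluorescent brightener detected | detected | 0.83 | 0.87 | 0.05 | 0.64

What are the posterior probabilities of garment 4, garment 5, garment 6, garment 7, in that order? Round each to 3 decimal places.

Multiply each prior by the likelihood of the trace result:
  garment 4: 0.20 × 0.83 = 0.166
  garment 5: 0.36 × 0.87 = 0.3132
  garment 6: 0.24 × 0.05 = 0.012
  garment 7: 0.20 × 0.64 = 0.128
The unnormalized weights sum to 0.6192.
P(garment 4 | evidence) = 0.166 / 0.6192 ≈ 0.268
P(garment 5 | evidence) = 0.3132 / 0.6192 ≈ 0.506
P(garment 6 | evidence) = 0.012 / 0.6192 ≈ 0.019
P(garment 7 | evidence) = 0.128 / 0.6192 ≈ 0.207

0.268, 0.506, 0.019, 0.207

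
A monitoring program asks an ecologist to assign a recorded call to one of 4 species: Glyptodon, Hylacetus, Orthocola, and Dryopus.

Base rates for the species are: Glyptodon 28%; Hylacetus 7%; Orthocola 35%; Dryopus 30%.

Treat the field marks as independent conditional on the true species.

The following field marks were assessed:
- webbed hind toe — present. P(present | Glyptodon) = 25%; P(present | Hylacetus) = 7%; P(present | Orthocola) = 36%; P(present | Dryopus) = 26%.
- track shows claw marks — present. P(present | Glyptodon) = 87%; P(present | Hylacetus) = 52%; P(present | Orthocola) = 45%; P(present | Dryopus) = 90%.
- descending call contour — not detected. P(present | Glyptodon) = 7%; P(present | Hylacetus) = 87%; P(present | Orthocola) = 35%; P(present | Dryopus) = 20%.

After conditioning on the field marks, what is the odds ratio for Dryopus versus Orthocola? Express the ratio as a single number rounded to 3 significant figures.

Posterior odds equal prior odds times the likelihood ratio; only the two competing hypotheses matter (using 1 − P(present | H) for each absent field mark).
  Dryopus: 0.30 × 0.26 × 0.90 × (1 − 0.20) = 0.05616
  Orthocola: 0.35 × 0.36 × 0.45 × (1 − 0.35) = 0.036855
Odds(Dryopus : Orthocola) = 0.05616 / 0.036855 ≈ 1.52.

1.52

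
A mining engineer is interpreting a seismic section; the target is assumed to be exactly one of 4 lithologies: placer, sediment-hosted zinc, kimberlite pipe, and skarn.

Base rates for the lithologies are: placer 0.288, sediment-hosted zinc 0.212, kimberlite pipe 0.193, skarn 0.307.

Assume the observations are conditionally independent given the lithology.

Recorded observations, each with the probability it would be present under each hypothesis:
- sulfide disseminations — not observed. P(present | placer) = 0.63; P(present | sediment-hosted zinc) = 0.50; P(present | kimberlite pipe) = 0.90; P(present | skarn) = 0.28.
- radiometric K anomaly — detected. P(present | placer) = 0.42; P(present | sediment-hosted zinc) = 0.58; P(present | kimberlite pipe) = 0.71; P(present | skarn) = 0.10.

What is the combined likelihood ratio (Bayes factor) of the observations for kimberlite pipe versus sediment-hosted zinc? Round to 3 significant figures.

Take the product of per-observation likelihoods under each hypothesis (using 1 − P(present | H) for each absent observation), then divide.
  kimberlite pipe: (1 − 0.90) × 0.71 = 0.071
  sediment-hosted zinc: (1 − 0.50) × 0.58 = 0.29
Bayes factor = 0.071 / 0.29 ≈ 0.245

0.245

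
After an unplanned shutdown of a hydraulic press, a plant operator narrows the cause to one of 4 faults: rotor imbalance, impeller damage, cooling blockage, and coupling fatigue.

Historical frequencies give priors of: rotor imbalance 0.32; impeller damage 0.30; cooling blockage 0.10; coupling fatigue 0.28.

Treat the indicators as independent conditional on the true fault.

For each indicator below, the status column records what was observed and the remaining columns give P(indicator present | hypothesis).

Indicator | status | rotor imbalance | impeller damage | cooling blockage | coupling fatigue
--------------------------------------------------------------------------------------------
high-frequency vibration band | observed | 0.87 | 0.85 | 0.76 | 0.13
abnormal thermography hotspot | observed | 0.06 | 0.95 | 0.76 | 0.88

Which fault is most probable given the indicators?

impeller damage

By Bayes' rule with conditional independence, the unnormalized weight for each hypothesis is prior × ∏ likelihoods:
  rotor imbalance: 0.32 × 0.87 × 0.06 = 0.016704
  impeller damage: 0.30 × 0.85 × 0.95 = 0.24225
  cooling blockage: 0.10 × 0.76 × 0.76 = 0.05776
  coupling fatigue: 0.28 × 0.13 × 0.88 = 0.032032
The unnormalized weights sum to 0.34875.
P(rotor imbalance | evidence) ≈ 0.016704 / 0.34875 ≈ 0.048
P(impeller damage | evidence) ≈ 0.24225 / 0.34875 ≈ 0.695
P(cooling blockage | evidence) ≈ 0.05776 / 0.34875 ≈ 0.166
P(coupling fatigue | evidence) ≈ 0.032032 / 0.34875 ≈ 0.092
The largest is 0.695, so impeller damage is most probable.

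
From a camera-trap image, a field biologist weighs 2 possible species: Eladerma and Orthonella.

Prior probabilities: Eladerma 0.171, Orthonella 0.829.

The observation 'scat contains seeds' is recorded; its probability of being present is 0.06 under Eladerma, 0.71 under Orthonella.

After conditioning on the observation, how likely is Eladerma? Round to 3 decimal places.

0.017

For each hypothesis, the unnormalized posterior weight is prior × likelihood:
  Eladerma: 0.171 × 0.06 = 0.01026
  Orthonella: 0.829 × 0.71 = 0.58859
Marginal likelihood of the evidence = 0.59885.
P(Eladerma | evidence) = 0.01026 / 0.59885 ≈ 0.017.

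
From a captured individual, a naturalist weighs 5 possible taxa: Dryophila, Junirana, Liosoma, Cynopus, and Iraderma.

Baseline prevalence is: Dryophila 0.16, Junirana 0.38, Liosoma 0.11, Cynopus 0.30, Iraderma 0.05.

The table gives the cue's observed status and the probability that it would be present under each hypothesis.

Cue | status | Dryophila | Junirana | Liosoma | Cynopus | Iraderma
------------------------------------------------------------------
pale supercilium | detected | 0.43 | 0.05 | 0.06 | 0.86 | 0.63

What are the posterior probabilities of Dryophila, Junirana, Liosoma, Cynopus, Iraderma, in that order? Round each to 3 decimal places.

0.179, 0.049, 0.017, 0.672, 0.082

Multiply each prior by the likelihood of the cue:
  Dryophila: 0.16 × 0.43 = 0.0688
  Junirana: 0.38 × 0.05 = 0.019
  Liosoma: 0.11 × 0.06 = 0.0066
  Cynopus: 0.30 × 0.86 = 0.258
  Iraderma: 0.05 × 0.63 = 0.0315
The unnormalized weights sum to 0.3839.
P(Dryophila | evidence) = 0.0688 / 0.3839 ≈ 0.179
P(Junirana | evidence) = 0.019 / 0.3839 ≈ 0.049
P(Liosoma | evidence) = 0.0066 / 0.3839 ≈ 0.017
P(Cynopus | evidence) = 0.258 / 0.3839 ≈ 0.672
P(Iraderma | evidence) = 0.0315 / 0.3839 ≈ 0.082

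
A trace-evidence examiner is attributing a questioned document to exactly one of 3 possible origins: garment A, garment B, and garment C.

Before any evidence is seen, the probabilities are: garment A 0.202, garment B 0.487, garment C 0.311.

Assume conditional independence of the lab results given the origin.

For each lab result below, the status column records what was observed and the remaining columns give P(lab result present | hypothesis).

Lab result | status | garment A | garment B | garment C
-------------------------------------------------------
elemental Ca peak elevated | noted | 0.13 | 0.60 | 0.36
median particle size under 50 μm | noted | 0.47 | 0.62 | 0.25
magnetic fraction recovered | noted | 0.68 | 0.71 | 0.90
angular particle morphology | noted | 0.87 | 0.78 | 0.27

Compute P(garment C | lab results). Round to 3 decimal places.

0.059

Multiply each prior by the joint likelihood of the lab result pattern:
  garment A: 0.202 × 0.13 × 0.47 × 0.68 × 0.87 = 0.0073016
  garment B: 0.487 × 0.60 × 0.62 × 0.71 × 0.78 = 0.10033
  garment C: 0.311 × 0.36 × 0.25 × 0.90 × 0.27 = 0.0068016
The unnormalized weights sum to 0.11443.
P(garment C | evidence) = 0.0068016 / 0.11443 ≈ 0.059.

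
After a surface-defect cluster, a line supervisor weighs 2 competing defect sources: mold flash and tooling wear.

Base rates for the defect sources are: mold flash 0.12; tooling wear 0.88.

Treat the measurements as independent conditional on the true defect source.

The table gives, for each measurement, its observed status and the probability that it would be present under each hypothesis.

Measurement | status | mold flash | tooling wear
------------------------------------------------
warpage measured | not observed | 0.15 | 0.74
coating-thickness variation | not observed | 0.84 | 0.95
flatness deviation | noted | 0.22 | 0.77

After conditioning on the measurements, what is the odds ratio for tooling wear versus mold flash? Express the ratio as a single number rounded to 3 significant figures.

Posterior odds equal prior odds times the likelihood ratio; only the two competing hypotheses matter (using 1 − P(present | H) for each absent measurement).
  tooling wear: 0.88 × (1 − 0.74) × (1 − 0.95) × 0.77 = 0.0088088
  mold flash: 0.12 × (1 − 0.15) × (1 − 0.84) × 0.22 = 0.0035904
Odds(tooling wear : mold flash) = 0.0088088 / 0.0035904 ≈ 2.45.

2.45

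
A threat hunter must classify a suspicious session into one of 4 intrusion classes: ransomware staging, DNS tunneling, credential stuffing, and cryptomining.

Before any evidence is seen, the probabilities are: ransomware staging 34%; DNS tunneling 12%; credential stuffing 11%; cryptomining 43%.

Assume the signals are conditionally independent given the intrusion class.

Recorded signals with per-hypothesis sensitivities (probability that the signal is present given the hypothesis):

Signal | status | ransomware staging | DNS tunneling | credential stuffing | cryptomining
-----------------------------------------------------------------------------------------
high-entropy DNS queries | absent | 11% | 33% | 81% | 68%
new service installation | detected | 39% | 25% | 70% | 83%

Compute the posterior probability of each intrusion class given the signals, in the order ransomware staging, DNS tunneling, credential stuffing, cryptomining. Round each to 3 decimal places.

0.442, 0.075, 0.055, 0.428

For each hypothesis, the unnormalized posterior weight is prior × product of the signal likelihoods (using 1 − P(present | H) for each absent signal):
  ransomware staging: 0.34 × (1 − 0.11) × 0.39 = 0.11801
  DNS tunneling: 0.12 × (1 − 0.33) × 0.25 = 0.0201
  credential stuffing: 0.11 × (1 − 0.81) × 0.70 = 0.01463
  cryptomining: 0.43 × (1 − 0.68) × 0.83 = 0.11421
The unnormalized weights sum to 0.26695.
P(ransomware staging | evidence) = 0.11801 / 0.26695 ≈ 0.442
P(DNS tunneling | evidence) = 0.0201 / 0.26695 ≈ 0.075
P(credential stuffing | evidence) = 0.01463 / 0.26695 ≈ 0.055
P(cryptomining | evidence) = 0.11421 / 0.26695 ≈ 0.428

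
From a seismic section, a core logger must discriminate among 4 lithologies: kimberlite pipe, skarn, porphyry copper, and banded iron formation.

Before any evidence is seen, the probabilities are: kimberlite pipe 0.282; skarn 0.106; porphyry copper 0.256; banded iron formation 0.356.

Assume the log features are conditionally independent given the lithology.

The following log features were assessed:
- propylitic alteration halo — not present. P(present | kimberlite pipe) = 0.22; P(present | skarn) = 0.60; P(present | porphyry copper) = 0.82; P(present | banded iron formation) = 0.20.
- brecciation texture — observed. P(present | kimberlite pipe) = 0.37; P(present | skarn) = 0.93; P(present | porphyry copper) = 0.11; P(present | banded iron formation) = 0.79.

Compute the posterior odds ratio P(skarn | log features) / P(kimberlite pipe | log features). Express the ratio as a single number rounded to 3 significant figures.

0.485

Unnormalized posterior weight (prior times the log feature likelihoods) for each of the two hypotheses (using 1 − P(present | H) for each absent log feature):
  skarn: 0.106 × (1 − 0.60) × 0.93 = 0.039432
  kimberlite pipe: 0.282 × (1 − 0.22) × 0.37 = 0.081385
Odds(skarn : kimberlite pipe) = 0.039432 / 0.081385 ≈ 0.485.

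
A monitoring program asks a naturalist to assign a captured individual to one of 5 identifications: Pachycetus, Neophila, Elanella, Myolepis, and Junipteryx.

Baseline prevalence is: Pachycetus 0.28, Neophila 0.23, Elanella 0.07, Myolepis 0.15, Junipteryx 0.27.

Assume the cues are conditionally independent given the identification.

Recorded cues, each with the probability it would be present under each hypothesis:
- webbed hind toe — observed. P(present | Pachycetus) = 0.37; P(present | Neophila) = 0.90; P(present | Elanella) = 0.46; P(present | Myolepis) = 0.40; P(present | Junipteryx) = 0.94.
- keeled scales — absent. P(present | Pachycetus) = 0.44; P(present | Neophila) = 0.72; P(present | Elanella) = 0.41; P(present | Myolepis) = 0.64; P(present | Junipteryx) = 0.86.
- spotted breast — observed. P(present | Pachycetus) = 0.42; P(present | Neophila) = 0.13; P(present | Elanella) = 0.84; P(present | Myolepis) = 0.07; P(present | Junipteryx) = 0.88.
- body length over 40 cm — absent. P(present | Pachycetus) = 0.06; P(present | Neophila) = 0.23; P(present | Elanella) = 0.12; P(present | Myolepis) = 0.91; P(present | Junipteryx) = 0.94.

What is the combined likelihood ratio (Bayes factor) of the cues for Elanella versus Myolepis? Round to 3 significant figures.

221

Joint likelihood of the cue pattern under each hypothesis (using 1 − P(present | H) for each absent cue):
  Elanella: 0.46 × (1 − 0.41) × 0.84 × (1 − 0.12) = 0.20062
  Myolepis: 0.40 × (1 − 0.64) × 0.07 × (1 − 0.91) = 0.0009072
Bayes factor = 0.20062 / 0.0009072 ≈ 221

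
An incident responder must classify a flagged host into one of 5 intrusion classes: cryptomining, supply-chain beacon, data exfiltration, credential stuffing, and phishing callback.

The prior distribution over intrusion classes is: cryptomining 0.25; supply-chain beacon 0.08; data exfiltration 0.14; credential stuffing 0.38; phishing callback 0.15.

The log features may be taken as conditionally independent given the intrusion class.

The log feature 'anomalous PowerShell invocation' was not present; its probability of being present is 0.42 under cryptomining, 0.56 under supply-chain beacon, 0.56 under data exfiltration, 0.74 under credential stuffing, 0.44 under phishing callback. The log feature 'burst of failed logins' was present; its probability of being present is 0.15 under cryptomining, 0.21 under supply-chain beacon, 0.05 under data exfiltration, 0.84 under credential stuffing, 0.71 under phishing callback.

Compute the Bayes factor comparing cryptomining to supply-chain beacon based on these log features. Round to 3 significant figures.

0.942

The Bayes factor is the ratio of the joint likelihoods of the log feature pattern under the two hypotheses (using 1 − P(present | H) for each absent log feature).
  cryptomining: (1 − 0.42) × 0.15 = 0.087
  supply-chain beacon: (1 − 0.56) × 0.21 = 0.0924
Bayes factor = 0.087 / 0.0924 ≈ 0.942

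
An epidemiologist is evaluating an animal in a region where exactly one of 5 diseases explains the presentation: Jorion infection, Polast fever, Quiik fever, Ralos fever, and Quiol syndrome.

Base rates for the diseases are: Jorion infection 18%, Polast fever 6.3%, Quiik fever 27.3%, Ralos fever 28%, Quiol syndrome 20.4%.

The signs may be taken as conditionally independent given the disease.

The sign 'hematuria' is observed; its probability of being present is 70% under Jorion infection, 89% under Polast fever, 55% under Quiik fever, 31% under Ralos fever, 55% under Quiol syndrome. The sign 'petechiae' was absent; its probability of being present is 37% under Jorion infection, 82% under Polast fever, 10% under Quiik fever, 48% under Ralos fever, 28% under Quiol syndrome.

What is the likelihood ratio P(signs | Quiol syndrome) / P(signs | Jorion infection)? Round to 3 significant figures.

The Bayes factor is the ratio of the joint likelihoods of the sign pattern under the two hypotheses (using 1 − P(present | H) for each absent sign).
  Quiol syndrome: 0.55 × (1 − 0.28) = 0.396
  Jorion infection: 0.70 × (1 − 0.37) = 0.441
Bayes factor = 0.396 / 0.441 ≈ 0.898

0.898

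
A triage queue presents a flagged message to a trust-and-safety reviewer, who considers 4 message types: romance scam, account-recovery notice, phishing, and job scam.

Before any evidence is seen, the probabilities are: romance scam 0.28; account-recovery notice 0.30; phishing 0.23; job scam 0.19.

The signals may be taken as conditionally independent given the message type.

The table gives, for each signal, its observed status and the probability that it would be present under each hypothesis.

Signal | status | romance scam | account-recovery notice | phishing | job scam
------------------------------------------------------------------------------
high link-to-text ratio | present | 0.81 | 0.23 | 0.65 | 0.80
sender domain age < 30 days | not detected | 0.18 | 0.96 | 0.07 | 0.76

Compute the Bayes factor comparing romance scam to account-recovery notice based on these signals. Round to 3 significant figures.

Joint likelihood of the signal pattern under each hypothesis (using 1 − P(present | H) for each absent signal):
  romance scam: 0.81 × (1 − 0.18) = 0.6642
  account-recovery notice: 0.23 × (1 − 0.96) = 0.0092
Bayes factor = 0.6642 / 0.0092 ≈ 72.2

72.2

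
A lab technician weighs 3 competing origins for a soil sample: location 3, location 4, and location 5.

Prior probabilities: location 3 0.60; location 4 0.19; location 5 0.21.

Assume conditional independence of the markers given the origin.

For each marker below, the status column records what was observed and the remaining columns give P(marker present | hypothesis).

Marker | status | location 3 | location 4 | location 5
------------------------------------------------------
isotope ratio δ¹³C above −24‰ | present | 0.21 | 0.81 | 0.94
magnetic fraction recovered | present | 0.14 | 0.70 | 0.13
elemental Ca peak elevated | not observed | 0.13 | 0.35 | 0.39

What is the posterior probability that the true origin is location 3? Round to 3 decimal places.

0.152

By Bayes' rule with conditional independence, the unnormalized weight for each hypothesis is prior × ∏ likelihoods (using 1 − P(present | H) for each absent marker):
  location 3: 0.60 × 0.21 × 0.14 × (1 − 0.13) = 0.015347
  location 4: 0.19 × 0.81 × 0.70 × (1 − 0.35) = 0.070025
  location 5: 0.21 × 0.94 × 0.13 × (1 − 0.39) = 0.015654
The unnormalized weights sum to 0.10103.
P(location 3 | evidence) = 0.015347 / 0.10103 ≈ 0.152.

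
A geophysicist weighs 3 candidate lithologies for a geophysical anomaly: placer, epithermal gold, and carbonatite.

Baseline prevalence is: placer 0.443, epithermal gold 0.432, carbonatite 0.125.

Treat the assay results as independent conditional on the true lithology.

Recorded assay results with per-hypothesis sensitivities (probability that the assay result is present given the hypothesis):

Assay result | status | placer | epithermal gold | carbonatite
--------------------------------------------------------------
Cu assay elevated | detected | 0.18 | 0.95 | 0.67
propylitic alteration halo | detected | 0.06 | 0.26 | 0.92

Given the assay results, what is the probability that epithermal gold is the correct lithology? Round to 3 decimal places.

For each hypothesis, the unnormalized posterior weight is prior × product of the assay result likelihoods:
  placer: 0.443 × 0.18 × 0.06 = 0.0047844
  epithermal gold: 0.432 × 0.95 × 0.26 = 0.1067
  carbonatite: 0.125 × 0.67 × 0.92 = 0.07705
The unnormalized weights sum to 0.18854.
P(epithermal gold | evidence) = 0.1067 / 0.18854 ≈ 0.566.

0.566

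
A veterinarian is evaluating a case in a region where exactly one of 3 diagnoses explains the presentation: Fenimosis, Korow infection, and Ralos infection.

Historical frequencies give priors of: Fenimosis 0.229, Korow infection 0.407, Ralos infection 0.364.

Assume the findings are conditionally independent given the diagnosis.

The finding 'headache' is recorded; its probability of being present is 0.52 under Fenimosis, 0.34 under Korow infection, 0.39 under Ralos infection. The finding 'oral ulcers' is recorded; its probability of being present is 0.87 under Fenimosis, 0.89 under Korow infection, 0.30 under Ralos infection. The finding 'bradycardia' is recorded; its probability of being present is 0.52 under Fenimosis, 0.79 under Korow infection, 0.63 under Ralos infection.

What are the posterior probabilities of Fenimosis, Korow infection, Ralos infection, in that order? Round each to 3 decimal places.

By Bayes' rule with conditional independence, the unnormalized weight for each hypothesis is prior × ∏ likelihoods:
  Fenimosis: 0.229 × 0.52 × 0.87 × 0.52 = 0.053872
  Korow infection: 0.407 × 0.34 × 0.89 × 0.79 = 0.097295
  Ralos infection: 0.364 × 0.39 × 0.30 × 0.63 = 0.02683
Normalizing constant Z = 0.053872 + 0.097295 + 0.02683 = 0.178.
P(Fenimosis | evidence) = 0.053872 / 0.178 ≈ 0.303
P(Korow infection | evidence) = 0.097295 / 0.178 ≈ 0.547
P(Ralos infection | evidence) = 0.02683 / 0.178 ≈ 0.151

0.303, 0.547, 0.151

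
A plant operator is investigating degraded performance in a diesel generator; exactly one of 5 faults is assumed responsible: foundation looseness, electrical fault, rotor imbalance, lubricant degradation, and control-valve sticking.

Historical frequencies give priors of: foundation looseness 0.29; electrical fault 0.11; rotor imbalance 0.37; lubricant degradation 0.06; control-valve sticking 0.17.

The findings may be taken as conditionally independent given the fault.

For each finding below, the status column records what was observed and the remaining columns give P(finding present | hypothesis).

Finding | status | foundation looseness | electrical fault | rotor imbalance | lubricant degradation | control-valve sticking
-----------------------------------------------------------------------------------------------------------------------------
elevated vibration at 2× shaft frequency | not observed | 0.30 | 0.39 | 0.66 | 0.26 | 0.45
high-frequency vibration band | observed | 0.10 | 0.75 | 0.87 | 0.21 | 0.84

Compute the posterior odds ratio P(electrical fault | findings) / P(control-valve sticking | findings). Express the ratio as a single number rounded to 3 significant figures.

Unnormalized posterior weight (prior times the finding likelihoods) for each of the two hypotheses (using 1 − P(present | H) for each absent finding):
  electrical fault: 0.11 × (1 − 0.39) × 0.75 = 0.050325
  control-valve sticking: 0.17 × (1 − 0.45) × 0.84 = 0.07854
Odds(electrical fault : control-valve sticking) = 0.050325 / 0.07854 ≈ 0.641.

0.641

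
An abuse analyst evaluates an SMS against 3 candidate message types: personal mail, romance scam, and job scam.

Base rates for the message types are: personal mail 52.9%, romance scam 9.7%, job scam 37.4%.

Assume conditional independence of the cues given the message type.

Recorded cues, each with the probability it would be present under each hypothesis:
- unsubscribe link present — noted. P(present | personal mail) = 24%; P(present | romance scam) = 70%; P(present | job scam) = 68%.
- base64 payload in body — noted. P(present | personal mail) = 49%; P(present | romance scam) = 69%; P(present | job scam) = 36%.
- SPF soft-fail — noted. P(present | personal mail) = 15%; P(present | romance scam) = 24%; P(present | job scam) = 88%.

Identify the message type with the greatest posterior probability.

job scam

By Bayes' rule with conditional independence, the unnormalized weight for each hypothesis is prior × ∏ likelihoods:
  personal mail: 0.529 × 0.24 × 0.49 × 0.15 = 0.0093316
  romance scam: 0.097 × 0.70 × 0.69 × 0.24 = 0.011244
  job scam: 0.374 × 0.68 × 0.36 × 0.88 = 0.080569
The unnormalized weights sum to 0.10114.
P(personal mail | evidence) ≈ 0.0093316 / 0.10114 ≈ 0.092
P(romance scam | evidence) ≈ 0.011244 / 0.10114 ≈ 0.111
P(job scam | evidence) ≈ 0.080569 / 0.10114 ≈ 0.797
The largest is 0.797, so job scam is most probable.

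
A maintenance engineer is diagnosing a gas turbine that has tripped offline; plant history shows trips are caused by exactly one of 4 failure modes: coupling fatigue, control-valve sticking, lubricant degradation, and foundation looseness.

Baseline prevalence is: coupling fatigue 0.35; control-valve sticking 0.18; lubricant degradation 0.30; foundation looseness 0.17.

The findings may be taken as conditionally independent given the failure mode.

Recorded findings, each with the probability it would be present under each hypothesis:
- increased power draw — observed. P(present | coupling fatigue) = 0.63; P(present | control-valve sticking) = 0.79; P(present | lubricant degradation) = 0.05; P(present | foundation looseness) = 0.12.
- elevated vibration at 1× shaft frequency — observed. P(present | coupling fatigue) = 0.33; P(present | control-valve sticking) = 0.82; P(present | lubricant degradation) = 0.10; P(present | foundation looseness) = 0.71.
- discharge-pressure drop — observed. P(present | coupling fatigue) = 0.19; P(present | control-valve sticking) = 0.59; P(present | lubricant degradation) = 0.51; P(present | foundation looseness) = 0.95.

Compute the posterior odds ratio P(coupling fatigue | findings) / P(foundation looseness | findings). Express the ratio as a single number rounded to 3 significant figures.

Unnormalized posterior weight (prior times the finding likelihoods) for each of the two hypotheses:
  coupling fatigue: 0.35 × 0.63 × 0.33 × 0.19 = 0.013825
  foundation looseness: 0.17 × 0.12 × 0.71 × 0.95 = 0.01376
Posterior odds = 0.013825 / 0.01376 ≈ 1.00.

1.00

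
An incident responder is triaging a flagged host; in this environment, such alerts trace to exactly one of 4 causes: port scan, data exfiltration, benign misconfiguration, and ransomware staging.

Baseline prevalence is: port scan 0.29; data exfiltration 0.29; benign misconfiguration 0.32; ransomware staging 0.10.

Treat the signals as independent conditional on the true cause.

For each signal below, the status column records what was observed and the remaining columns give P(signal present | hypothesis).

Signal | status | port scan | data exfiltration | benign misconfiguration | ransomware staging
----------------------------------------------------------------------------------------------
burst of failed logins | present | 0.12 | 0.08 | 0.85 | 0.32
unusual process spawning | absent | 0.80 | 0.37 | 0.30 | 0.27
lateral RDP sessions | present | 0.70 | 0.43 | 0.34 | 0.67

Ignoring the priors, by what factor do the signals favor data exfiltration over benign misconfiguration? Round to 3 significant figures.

0.107

Take the product of per-signal likelihoods under each hypothesis (using 1 − P(present | H) for each absent signal), then divide.
  data exfiltration: 0.08 × (1 − 0.37) × 0.43 = 0.021672
  benign misconfiguration: 0.85 × (1 − 0.30) × 0.34 = 0.2023
Bayes factor = 0.021672 / 0.2023 ≈ 0.107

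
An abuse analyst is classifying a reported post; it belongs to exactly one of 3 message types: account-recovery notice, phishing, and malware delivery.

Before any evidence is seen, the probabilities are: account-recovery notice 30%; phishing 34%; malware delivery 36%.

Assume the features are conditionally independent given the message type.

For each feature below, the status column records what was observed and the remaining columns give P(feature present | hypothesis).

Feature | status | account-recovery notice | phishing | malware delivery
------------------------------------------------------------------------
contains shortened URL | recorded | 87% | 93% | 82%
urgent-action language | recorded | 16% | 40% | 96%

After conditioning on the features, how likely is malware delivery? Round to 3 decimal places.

0.627

Multiply each prior by the joint likelihood of the feature pattern:
  account-recovery notice: 0.30 × 0.87 × 0.16 = 0.04176
  phishing: 0.34 × 0.93 × 0.40 = 0.12648
  malware delivery: 0.36 × 0.82 × 0.96 = 0.28339
The unnormalized weights sum to 0.45163.
P(malware delivery | evidence) = 0.28339 / 0.45163 ≈ 0.627.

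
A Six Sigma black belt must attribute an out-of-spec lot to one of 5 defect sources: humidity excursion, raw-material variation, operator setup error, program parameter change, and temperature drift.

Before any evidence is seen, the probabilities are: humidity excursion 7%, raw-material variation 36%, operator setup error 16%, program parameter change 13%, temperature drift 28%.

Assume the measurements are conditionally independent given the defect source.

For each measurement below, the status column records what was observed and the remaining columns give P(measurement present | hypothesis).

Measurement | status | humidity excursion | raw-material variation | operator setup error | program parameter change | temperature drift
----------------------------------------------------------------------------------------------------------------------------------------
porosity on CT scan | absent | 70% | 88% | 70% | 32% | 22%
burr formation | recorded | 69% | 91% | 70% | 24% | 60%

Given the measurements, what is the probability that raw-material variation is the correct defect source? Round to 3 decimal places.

0.164

By Bayes' rule with conditional independence, the unnormalized weight for each hypothesis is prior × ∏ likelihoods (using 1 − P(present | H) for each absent measurement):
  humidity excursion: 0.07 × (1 − 0.70) × 0.69 = 0.01449
  raw-material variation: 0.36 × (1 − 0.88) × 0.91 = 0.039312
  operator setup error: 0.16 × (1 − 0.70) × 0.70 = 0.0336
  program parameter change: 0.13 × (1 − 0.32) × 0.24 = 0.021216
  temperature drift: 0.28 × (1 − 0.22) × 0.60 = 0.13104
Normalizing constant Z = 0.01449 + 0.039312 + 0.0336 + 0.021216 + 0.13104 = 0.23966.
P(raw-material variation | evidence) = 0.039312 / 0.23966 ≈ 0.164.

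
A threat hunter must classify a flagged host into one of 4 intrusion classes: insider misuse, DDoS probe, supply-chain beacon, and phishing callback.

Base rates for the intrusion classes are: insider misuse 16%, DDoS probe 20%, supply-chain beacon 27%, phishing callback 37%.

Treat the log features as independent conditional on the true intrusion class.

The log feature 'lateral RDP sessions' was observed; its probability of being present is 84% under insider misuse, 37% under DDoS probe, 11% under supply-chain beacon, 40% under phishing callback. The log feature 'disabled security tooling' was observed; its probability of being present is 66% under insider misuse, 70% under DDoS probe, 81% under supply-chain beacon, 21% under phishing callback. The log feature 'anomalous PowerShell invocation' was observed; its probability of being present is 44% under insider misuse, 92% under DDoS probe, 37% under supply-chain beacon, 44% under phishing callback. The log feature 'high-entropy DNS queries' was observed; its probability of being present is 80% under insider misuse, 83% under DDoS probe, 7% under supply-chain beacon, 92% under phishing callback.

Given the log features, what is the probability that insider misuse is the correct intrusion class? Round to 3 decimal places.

Multiply each prior by the joint likelihood of the log feature pattern:
  insider misuse: 0.16 × 0.84 × 0.66 × 0.44 × 0.80 = 0.031224
  DDoS probe: 0.20 × 0.37 × 0.70 × 0.92 × 0.83 = 0.039554
  supply-chain beacon: 0.27 × 0.11 × 0.81 × 0.37 × 0.07 = 0.00062308
  phishing callback: 0.37 × 0.40 × 0.21 × 0.44 × 0.92 = 0.012581
The unnormalized weights sum to 0.083983.
P(insider misuse | evidence) = 0.031224 / 0.083983 ≈ 0.372.

0.372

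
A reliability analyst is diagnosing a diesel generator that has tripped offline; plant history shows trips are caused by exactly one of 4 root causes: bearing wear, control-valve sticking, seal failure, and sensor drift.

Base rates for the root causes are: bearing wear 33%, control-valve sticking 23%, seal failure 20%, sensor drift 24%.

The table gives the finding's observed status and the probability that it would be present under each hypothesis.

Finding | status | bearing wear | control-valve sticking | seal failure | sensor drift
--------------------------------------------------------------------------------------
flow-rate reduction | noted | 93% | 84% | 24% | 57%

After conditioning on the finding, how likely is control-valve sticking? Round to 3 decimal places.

For each hypothesis, the unnormalized posterior weight is prior × likelihood:
  bearing wear: 0.33 × 0.93 = 0.3069
  control-valve sticking: 0.23 × 0.84 = 0.1932
  seal failure: 0.20 × 0.24 = 0.048
  sensor drift: 0.24 × 0.57 = 0.1368
The unnormalized weights sum to 0.6849.
P(control-valve sticking | evidence) = 0.1932 / 0.6849 ≈ 0.282.

0.282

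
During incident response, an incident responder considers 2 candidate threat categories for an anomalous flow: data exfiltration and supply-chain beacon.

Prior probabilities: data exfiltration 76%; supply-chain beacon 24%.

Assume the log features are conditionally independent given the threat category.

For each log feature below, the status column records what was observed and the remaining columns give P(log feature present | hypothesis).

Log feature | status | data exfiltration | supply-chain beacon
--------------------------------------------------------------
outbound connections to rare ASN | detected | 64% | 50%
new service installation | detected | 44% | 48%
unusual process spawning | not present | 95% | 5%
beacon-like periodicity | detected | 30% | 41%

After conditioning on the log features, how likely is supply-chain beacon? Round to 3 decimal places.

Multiply each prior by the joint likelihood of the log feature pattern (using 1 − P(present | H) for each absent log feature):
  data exfiltration: 0.760 × 0.64 × 0.44 × (1 − 0.95) × 0.30 = 0.0032102
  supply-chain beacon: 0.240 × 0.50 × 0.48 × (1 − 0.05) × 0.41 = 0.022435
Normalizing constant Z = 0.0032102 + 0.022435 = 0.025645.
P(supply-chain beacon | evidence) = 0.022435 / 0.025645 ≈ 0.875.

0.875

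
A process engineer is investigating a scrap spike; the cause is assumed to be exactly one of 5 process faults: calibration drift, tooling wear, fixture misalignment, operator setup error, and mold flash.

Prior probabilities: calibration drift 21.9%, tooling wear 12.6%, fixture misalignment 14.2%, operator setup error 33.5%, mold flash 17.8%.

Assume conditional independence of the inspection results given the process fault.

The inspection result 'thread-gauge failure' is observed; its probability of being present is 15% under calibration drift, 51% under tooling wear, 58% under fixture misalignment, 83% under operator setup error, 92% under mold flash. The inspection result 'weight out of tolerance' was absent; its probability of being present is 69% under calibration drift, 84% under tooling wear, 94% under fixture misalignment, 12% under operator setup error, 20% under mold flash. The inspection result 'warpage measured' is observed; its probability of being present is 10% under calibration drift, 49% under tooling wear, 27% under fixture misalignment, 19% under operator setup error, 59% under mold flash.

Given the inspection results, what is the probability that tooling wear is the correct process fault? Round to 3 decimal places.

0.038

For each hypothesis, the unnormalized posterior weight is prior × product of the inspection result likelihoods (using 1 − P(present | H) for each absent inspection result):
  calibration drift: 0.219 × 0.15 × (1 − 0.69) × 0.10 = 0.0010184
  tooling wear: 0.126 × 0.51 × (1 − 0.84) × 0.49 = 0.005038
  fixture misalignment: 0.142 × 0.58 × (1 − 0.94) × 0.27 = 0.0013342
  operator setup error: 0.335 × 0.83 × (1 − 0.12) × 0.19 = 0.04649
  mold flash: 0.178 × 0.92 × (1 − 0.20) × 0.59 = 0.077295
Normalizing constant Z = 0.0010184 + 0.005038 + 0.0013342 + 0.04649 + 0.077295 = 0.13118.
P(tooling wear | evidence) = 0.005038 / 0.13118 ≈ 0.038.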